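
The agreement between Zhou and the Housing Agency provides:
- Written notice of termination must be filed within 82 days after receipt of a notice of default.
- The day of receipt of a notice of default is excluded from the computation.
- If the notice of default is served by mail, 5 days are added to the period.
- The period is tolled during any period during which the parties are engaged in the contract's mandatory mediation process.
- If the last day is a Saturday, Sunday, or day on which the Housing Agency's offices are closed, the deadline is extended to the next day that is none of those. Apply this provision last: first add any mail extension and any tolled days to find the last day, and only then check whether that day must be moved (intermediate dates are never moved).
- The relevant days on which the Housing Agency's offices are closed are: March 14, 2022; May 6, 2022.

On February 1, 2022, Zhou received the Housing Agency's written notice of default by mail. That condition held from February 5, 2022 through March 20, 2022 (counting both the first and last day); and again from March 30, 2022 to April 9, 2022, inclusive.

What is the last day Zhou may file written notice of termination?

June 23, 2022

82 days after February 1, 2022 is April 24, 2022.
Service was by mail, adding 5 days: April 24, 2022 + 5 days = April 29, 2022.
From February 5, 2022 through March 20, 2022 inclusive is 44 days; tolling adds 44 days: April 29, 2022 + 44 days = June 12, 2022.
From March 30, 2022 through April 9, 2022 inclusive is 11 days; tolling adds 11 days: June 12, 2022 + 11 days = June 23, 2022.
June 23, 2022 is a Thursday and not a day on which the Housing Agency's offices are closed, so no extension applies.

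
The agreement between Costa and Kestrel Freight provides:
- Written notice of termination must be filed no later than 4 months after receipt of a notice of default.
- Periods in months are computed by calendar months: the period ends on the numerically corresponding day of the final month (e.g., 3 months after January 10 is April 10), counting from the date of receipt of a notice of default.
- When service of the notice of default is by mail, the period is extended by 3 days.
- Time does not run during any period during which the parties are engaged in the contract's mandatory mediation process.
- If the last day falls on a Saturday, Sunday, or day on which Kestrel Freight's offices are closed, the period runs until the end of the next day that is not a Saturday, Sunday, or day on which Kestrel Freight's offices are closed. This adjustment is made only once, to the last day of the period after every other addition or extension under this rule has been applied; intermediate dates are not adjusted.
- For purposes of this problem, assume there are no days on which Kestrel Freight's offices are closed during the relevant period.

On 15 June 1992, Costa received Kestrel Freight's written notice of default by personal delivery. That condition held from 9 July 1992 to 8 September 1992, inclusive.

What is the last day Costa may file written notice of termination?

December 16, 1992

4 months after 15 June 1992 is October 15, 1992.
Service was not by mail, so no mail extension applies.
From July 9, 1992 through September 8, 1992 inclusive is 62 days; tolling adds 62 days: October 15, 1992 + 62 days = December 16, 1992.
December 16, 1992 is a Wednesday and not a day on which Kestrel Freight's offices are closed, so no extension applies.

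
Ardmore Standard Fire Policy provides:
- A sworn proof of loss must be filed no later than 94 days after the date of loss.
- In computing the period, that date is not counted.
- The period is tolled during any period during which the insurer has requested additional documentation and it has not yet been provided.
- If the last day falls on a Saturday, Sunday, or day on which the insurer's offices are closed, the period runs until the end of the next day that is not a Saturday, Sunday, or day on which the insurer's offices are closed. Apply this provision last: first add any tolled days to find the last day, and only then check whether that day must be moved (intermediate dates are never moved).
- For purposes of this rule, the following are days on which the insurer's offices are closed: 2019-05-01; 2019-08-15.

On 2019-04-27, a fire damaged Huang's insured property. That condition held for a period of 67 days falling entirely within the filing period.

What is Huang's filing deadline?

October 7, 2019

94 days after 2019-04-27 is July 30, 2019.
Tolling adds 67 days: July 30, 2019 + 67 days = October 5, 2019.
October 5, 2019 is Saturday; October 6, 2019 is Sunday. The next qualifying day is October 7, 2019.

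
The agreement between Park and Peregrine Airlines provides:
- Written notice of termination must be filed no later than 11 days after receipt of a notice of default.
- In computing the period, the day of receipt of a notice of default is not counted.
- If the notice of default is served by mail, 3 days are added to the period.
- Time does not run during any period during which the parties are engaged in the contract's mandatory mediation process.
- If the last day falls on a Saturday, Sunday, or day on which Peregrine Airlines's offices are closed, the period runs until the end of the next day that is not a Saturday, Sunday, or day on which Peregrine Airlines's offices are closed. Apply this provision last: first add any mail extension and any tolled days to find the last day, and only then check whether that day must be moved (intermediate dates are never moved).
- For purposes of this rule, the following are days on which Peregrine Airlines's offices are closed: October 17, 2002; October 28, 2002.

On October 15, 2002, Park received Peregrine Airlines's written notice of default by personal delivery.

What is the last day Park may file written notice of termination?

11 days after October 15, 2002 is October 26, 2002.
Service was not by mail, so no mail extension applies.
October 26, 2002 is Saturday; October 27, 2002 is Sunday; October 28, 2002 is a listed holiday. The next qualifying day is October 29, 2002.

October 29, 2002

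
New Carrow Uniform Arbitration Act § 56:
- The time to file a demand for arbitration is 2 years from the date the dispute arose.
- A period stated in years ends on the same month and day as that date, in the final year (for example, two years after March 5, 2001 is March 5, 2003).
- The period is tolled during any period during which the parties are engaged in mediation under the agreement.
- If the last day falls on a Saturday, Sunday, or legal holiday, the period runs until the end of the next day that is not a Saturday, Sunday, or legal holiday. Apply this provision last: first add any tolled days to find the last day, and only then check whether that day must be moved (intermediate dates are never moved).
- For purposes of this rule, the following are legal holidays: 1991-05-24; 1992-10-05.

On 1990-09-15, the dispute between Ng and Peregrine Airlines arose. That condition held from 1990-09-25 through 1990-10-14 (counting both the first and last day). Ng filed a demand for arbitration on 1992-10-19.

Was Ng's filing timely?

No

2 years after 1990-09-15 is September 15, 1992.
From September 25, 1990 through October 14, 1990 inclusive is 20 days; tolling adds 20 days: September 15, 1992 + 20 days = October 5, 1992.
October 5, 1992 is a listed holiday. The next qualifying day is October 6, 1992.
The deadline is October 6, 1992; the filing on October 19, 1992 is after that date.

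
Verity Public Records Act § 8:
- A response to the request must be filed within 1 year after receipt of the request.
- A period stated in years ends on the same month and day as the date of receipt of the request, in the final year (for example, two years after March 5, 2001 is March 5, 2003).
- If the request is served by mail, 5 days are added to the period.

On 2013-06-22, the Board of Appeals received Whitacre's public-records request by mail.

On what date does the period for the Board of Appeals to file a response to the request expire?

June 27, 2014

1 year after 2013-06-22 is June 22, 2014.
Service was by mail, adding 5 days: June 22, 2014 + 5 days = June 27, 2014.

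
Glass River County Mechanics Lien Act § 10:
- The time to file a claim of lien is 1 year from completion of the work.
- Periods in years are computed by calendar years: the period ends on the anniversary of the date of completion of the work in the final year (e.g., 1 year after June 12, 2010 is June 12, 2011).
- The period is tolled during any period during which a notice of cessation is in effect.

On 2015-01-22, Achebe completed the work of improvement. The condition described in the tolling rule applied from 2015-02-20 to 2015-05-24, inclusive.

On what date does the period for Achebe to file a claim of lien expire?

1 year after 2015-01-22 is January 22, 2016.
From February 20, 2015 through May 24, 2015 inclusive is 94 days; tolling adds 94 days: January 22, 2016 + 94 days = April 25, 2016.

April 25, 2016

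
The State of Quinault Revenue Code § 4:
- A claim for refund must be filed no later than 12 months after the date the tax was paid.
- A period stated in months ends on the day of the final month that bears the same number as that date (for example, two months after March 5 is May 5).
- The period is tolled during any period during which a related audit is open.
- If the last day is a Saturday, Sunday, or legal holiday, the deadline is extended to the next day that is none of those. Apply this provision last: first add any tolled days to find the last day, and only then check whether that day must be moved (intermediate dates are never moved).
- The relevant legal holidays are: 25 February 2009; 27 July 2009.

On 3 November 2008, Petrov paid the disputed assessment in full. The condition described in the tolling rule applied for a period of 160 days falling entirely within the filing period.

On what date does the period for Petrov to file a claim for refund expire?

April 12, 2010

12 months after 3 November 2008 is November 3, 2009.
Tolling adds 160 days: November 3, 2009 + 160 days = April 12, 2010.
April 12, 2010 is a Monday and not a legal holiday, so no extension applies.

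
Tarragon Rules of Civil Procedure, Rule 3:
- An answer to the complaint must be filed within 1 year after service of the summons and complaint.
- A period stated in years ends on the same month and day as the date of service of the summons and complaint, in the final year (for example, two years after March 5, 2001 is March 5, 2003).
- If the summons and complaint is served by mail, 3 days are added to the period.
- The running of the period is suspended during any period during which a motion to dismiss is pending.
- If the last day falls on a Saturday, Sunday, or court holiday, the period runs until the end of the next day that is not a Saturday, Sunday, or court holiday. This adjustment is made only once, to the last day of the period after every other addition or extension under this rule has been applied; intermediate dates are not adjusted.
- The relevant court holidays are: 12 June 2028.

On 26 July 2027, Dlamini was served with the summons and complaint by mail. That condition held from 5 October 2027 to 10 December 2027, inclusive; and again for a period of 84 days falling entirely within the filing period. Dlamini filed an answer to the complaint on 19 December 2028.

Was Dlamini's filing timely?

Yes

1 year after 26 July 2027 is July 26, 2028.
Service was by mail, adding 3 days: July 26, 2028 + 3 days = July 29, 2028.
From October 5, 2027 through December 10, 2027 inclusive is 67 days; tolling adds 67 days: July 29, 2028 + 67 days = October 4, 2028.
Tolling adds 84 days: October 4, 2028 + 84 days = December 27, 2028.
December 27, 2028 is a Wednesday and not a court holiday, so no extension applies.
The deadline is December 27, 2028; the filing on December 19, 2028 is on or before that date.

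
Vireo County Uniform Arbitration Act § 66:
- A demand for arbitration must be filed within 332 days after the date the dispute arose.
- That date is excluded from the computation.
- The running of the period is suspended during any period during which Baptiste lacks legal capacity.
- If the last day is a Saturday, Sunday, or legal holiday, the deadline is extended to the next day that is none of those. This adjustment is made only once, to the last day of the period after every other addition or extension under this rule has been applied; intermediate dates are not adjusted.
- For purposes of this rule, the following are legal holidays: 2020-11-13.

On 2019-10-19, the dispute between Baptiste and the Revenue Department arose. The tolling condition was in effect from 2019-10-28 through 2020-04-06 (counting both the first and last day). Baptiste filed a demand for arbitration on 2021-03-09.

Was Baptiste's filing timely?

332 days after 2019-10-19 is September 15, 2020.
From October 28, 2019 through April 6, 2020 inclusive is 162 days; tolling adds 162 days: September 15, 2020 + 162 days = February 24, 2021.
February 24, 2021 is a Wednesday and not a legal holiday, so no extension applies.
The deadline is February 24, 2021; the filing on March 9, 2021 is after that date.

No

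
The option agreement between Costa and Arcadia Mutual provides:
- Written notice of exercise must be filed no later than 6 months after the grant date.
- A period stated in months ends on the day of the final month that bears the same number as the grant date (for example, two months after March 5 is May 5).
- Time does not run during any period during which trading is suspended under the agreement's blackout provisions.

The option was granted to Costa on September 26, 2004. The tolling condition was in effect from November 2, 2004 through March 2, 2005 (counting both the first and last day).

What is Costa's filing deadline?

6 months after September 26, 2004 is March 26, 2005.
From November 2, 2004 through March 2, 2005 inclusive is 121 days; tolling adds 121 days: March 26, 2005 + 121 days = July 25, 2005.

July 25, 2005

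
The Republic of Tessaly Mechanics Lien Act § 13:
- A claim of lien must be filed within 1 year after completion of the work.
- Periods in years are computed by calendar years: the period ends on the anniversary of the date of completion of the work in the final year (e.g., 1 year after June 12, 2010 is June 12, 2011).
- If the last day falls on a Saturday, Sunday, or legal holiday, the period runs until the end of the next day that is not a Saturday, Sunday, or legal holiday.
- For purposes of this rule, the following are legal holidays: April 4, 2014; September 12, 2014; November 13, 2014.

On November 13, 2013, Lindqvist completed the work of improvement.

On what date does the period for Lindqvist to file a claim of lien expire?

1 year after November 13, 2013 is November 13, 2014.
November 13, 2014 is a listed holiday. The next qualifying day is November 14, 2014.

November 14, 2014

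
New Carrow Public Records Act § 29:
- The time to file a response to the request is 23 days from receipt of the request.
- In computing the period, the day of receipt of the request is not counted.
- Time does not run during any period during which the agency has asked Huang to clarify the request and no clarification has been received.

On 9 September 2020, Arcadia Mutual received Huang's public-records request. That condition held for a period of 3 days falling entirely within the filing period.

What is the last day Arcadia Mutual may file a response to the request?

October 5, 2020

23 days after 9 September 2020 is October 2, 2020.
Tolling adds 3 days: October 2, 2020 + 3 days = October 5, 2020.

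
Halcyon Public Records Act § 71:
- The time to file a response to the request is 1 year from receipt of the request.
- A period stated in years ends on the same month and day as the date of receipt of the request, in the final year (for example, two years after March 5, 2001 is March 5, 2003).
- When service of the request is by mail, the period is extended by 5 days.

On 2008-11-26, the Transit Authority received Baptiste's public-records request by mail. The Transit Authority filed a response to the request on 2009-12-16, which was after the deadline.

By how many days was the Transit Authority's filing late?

15 days

1 year after 2008-11-26 is November 26, 2009.
Service was by mail, adding 5 days: November 26, 2009 + 5 days = December 1, 2009.
The deadline is December 1, 2009; from December 1, 2009 to December 16, 2009 is 15 days.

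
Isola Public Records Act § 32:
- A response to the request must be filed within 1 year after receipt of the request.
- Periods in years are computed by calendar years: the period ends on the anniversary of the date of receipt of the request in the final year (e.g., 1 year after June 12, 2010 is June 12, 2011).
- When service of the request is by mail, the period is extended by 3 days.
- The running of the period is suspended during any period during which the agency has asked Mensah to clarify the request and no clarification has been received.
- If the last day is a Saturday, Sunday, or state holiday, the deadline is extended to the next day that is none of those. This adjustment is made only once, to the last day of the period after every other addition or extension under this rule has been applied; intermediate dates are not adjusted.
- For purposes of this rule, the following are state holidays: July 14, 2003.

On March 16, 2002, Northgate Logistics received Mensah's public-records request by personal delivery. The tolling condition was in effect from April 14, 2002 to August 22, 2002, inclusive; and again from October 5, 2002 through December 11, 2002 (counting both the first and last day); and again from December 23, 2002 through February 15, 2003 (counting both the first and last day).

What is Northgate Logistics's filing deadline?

November 25, 2003

1 year after March 16, 2002 is March 16, 2003.
Service was not by mail, so no mail extension applies.
From April 14, 2002 through August 22, 2002 inclusive is 131 days; tolling adds 131 days: March 16, 2003 + 131 days = July 25, 2003.
From October 5, 2002 through December 11, 2002 inclusive is 68 days; tolling adds 68 days: July 25, 2003 + 68 days = October 1, 2003.
From December 23, 2002 through February 15, 2003 inclusive is 55 days; tolling adds 55 days: October 1, 2003 + 55 days = November 25, 2003.
November 25, 2003 is a Tuesday and not a state holiday, so no extension applies.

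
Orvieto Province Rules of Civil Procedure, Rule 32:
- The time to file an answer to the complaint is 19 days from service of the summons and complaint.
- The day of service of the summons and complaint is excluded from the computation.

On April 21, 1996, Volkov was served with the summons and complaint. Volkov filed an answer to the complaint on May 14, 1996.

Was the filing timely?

19 days after April 21, 1996 is May 10, 1996.
The deadline is May 10, 1996; the filing on May 14, 1996 is after that date.

No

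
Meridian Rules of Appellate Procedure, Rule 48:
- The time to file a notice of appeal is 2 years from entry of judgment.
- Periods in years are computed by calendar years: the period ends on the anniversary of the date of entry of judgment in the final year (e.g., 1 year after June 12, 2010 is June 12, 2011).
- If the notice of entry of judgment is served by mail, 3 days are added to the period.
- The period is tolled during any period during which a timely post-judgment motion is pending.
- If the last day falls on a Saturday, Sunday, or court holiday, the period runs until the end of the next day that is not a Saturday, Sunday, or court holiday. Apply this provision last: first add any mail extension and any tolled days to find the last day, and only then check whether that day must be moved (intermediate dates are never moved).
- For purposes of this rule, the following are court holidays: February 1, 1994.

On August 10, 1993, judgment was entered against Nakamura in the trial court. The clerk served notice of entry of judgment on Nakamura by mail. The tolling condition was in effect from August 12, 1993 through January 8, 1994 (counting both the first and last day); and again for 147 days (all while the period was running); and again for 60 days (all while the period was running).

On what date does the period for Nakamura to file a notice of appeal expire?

August 5, 1996

2 years after August 10, 1993 is August 10, 1995.
Service was by mail, adding 3 days: August 10, 1995 + 3 days = August 13, 1995.
From August 12, 1993 through January 8, 1994 inclusive is 150 days; tolling adds 150 days: August 13, 1995 + 150 days = January 10, 1996.
Tolling adds 147 days: January 10, 1996 + 147 days = June 5, 1996.
Tolling adds 60 days: June 5, 1996 + 60 days = August 4, 1996.
August 4, 1996 is Sunday. The next qualifying day is August 5, 1996.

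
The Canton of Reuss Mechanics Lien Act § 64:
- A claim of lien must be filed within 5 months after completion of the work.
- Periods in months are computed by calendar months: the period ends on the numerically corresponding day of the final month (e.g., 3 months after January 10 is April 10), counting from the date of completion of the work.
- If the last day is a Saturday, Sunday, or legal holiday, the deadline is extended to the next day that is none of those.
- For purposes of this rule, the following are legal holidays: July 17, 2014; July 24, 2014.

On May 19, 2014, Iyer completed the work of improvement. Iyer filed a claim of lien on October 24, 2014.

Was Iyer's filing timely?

No

5 months after May 19, 2014 is October 19, 2014.
October 19, 2014 is Sunday. The next qualifying day is October 20, 2014.
The deadline is October 20, 2014; the filing on October 24, 2014 is after that date.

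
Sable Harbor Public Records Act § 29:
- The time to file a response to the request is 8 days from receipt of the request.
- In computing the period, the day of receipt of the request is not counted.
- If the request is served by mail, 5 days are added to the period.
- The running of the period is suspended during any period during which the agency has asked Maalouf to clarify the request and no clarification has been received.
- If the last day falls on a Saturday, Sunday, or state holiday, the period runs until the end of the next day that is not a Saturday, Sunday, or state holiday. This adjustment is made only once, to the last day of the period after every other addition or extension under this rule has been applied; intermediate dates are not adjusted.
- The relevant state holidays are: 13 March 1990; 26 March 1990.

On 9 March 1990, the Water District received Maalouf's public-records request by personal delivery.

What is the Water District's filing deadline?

8 days after 9 March 1990 is March 17, 1990.
Service was not by mail, so no mail extension applies.
March 17, 1990 is Saturday; March 18, 1990 is Sunday. The next qualifying day is March 19, 1990.

March 19, 1990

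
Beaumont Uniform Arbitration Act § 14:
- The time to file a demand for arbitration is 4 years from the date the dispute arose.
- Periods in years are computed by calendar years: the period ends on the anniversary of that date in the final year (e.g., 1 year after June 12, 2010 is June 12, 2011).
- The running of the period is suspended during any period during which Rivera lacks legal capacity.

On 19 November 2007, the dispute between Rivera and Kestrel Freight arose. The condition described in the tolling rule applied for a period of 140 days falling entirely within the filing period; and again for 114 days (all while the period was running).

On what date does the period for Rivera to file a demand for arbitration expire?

July 30, 2012

4 years after 19 November 2007 is November 19, 2011.
Tolling adds 140 days: November 19, 2011 + 140 days = April 7, 2012.
Tolling adds 114 days: April 7, 2012 + 114 days = July 30, 2012.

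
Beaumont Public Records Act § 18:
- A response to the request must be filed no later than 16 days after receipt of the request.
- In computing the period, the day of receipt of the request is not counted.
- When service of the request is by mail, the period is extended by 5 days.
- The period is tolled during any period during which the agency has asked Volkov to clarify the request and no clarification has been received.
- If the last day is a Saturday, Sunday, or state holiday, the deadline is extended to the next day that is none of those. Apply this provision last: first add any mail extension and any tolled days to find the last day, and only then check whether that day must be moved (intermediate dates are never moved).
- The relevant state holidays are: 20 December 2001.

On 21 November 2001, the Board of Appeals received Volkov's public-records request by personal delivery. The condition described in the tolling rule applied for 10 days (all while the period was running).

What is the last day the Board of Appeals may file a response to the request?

16 days after 21 November 2001 is December 7, 2001.
Service was not by mail, so no mail extension applies.
Tolling adds 10 days: December 7, 2001 + 10 days = December 17, 2001.
December 17, 2001 is a Monday and not a state holiday, so no extension applies.

December 17, 2001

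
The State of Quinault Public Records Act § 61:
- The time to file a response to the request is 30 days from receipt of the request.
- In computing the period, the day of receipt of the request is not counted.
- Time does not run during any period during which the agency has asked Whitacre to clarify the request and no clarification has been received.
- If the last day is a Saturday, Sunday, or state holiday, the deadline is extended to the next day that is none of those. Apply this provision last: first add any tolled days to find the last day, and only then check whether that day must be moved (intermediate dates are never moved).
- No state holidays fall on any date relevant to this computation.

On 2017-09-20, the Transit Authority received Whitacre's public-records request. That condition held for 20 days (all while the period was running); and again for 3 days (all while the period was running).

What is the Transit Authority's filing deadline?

30 days after 2017-09-20 is October 20, 2017.
Tolling adds 20 days: October 20, 2017 + 20 days = November 9, 2017.
Tolling adds 3 days: November 9, 2017 + 3 days = November 12, 2017.
November 12, 2017 is Sunday. The next qualifying day is November 13, 2017.

November 13, 2017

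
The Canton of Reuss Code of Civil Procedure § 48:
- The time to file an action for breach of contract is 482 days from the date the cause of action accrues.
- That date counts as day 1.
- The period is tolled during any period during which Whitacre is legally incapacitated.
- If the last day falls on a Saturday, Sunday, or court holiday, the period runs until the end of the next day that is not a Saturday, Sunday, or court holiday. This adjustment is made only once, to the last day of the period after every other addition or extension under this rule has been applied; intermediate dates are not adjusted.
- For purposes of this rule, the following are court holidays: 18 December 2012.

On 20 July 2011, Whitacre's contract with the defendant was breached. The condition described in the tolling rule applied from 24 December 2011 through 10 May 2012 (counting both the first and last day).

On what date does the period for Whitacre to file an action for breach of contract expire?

April 1, 2013

Counting 20 July 2011 as day 1, day 482 is November 12, 2012.
From December 24, 2011 through May 10, 2012 inclusive is 139 days; tolling adds 139 days: November 12, 2012 + 139 days = March 31, 2013.
March 31, 2013 is Sunday. The next qualifying day is April 1, 2013.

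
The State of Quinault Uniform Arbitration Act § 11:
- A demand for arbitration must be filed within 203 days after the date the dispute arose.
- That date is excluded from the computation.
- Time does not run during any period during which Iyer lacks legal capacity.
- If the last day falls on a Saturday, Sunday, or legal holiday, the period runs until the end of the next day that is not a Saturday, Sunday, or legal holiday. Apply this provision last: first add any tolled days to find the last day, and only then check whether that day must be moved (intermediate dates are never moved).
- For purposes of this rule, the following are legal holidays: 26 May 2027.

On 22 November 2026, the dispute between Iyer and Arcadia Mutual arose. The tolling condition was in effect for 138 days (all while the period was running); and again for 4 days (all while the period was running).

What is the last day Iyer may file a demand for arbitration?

November 2, 2027

203 days after 22 November 2026 is June 13, 2027.
Tolling adds 138 days: June 13, 2027 + 138 days = October 29, 2027.
Tolling adds 4 days: October 29, 2027 + 4 days = November 2, 2027.
November 2, 2027 is a Tuesday and not a legal holiday, so no extension applies.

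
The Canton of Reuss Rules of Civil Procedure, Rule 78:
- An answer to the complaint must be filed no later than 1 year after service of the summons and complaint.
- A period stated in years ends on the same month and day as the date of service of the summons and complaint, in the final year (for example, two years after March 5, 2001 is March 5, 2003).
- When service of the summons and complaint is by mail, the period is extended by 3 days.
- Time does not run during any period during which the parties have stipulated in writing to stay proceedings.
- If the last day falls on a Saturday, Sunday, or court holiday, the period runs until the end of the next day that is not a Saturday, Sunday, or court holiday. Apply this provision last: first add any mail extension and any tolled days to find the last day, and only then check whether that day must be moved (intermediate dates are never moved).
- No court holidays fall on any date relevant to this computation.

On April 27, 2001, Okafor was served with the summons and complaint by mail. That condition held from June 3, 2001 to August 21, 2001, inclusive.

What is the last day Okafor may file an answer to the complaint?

1 year after April 27, 2001 is April 27, 2002.
Service was by mail, adding 3 days: April 27, 2002 + 3 days = April 30, 2002.
From June 3, 2001 through August 21, 2001 inclusive is 80 days; tolling adds 80 days: April 30, 2002 + 80 days = July 19, 2002.
July 19, 2002 is a Friday and not a court holiday, so no extension applies.

July 19, 2002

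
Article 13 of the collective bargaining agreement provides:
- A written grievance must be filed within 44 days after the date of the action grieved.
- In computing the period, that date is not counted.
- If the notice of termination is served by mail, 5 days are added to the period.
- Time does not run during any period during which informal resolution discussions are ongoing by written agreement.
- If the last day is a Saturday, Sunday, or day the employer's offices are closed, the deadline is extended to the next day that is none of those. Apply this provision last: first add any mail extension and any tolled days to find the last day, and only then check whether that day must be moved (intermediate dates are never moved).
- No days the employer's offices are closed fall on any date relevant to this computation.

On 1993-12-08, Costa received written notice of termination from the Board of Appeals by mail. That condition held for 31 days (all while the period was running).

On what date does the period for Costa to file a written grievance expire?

February 28, 1994

44 days after 1993-12-08 is January 21, 1994.
Service was by mail, adding 5 days: January 21, 1994 + 5 days = January 26, 1994.
Tolling adds 31 days: January 26, 1994 + 31 days = February 26, 1994.
February 26, 1994 is Saturday; February 27, 1994 is Sunday. The next qualifying day is February 28, 1994.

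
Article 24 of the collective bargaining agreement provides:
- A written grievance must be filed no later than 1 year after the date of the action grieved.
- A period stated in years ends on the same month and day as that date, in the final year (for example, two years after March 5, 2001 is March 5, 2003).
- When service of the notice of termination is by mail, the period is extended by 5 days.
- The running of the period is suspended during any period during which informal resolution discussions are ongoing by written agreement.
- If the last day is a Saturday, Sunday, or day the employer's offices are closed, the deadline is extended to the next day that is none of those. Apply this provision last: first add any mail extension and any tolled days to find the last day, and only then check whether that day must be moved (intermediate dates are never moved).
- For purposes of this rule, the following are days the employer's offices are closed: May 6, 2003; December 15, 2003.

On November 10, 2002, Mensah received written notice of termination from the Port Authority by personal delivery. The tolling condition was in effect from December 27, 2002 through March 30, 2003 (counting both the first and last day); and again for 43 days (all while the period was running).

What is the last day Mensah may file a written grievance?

March 26, 2004

1 year after November 10, 2002 is November 10, 2003.
Service was not by mail, so no mail extension applies.
From December 27, 2002 through March 30, 2003 inclusive is 94 days; tolling adds 94 days: November 10, 2003 + 94 days = February 12, 2004.
Tolling adds 43 days: February 12, 2004 + 43 days = March 26, 2004.
March 26, 2004 is a Friday and not a day the employer's offices are closed, so no extension applies.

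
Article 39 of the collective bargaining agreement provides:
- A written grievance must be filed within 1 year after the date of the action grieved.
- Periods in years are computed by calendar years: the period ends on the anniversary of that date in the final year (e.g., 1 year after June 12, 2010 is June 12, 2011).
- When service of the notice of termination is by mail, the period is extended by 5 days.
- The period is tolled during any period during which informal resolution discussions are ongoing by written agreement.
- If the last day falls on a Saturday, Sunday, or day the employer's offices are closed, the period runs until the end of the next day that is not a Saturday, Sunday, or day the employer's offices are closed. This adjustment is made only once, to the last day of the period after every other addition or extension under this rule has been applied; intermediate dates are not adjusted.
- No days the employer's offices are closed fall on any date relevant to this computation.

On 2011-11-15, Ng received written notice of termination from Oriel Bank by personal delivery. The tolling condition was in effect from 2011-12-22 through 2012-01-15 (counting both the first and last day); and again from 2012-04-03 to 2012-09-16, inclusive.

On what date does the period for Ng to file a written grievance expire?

May 27, 2013

1 year after 2011-11-15 is November 15, 2012.
Service was not by mail, so no mail extension applies.
From December 22, 2011 through January 15, 2012 inclusive is 25 days; tolling adds 25 days: November 15, 2012 + 25 days = December 10, 2012.
From April 3, 2012 through September 16, 2012 inclusive is 167 days; tolling adds 167 days: December 10, 2012 + 167 days = May 26, 2013.
May 26, 2013 is Sunday. The next qualifying day is May 27, 2013.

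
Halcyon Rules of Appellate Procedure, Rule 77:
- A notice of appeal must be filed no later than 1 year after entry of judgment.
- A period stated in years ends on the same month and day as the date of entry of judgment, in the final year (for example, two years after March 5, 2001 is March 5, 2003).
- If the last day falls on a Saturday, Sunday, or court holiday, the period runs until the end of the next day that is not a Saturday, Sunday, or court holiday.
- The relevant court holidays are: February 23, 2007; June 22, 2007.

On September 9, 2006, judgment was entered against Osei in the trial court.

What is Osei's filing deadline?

1 year after September 9, 2006 is September 9, 2007.
September 9, 2007 is Sunday. The next qualifying day is September 10, 2007.

September 10, 2007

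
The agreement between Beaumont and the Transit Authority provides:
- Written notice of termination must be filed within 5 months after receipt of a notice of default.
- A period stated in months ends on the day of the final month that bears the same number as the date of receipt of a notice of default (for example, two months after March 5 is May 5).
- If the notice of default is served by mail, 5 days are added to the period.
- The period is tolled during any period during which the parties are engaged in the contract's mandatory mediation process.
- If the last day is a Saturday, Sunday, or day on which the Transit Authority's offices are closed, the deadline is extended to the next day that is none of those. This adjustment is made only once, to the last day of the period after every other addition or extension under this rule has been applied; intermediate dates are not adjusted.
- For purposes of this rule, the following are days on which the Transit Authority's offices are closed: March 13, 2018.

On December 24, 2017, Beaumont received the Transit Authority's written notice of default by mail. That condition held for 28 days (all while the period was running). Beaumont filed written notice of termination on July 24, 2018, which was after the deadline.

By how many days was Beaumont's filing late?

28 days

5 months after December 24, 2017 is May 24, 2018.
Service was by mail, adding 5 days: May 24, 2018 + 5 days = May 29, 2018.
Tolling adds 28 days: May 29, 2018 + 28 days = June 26, 2018.
June 26, 2018 is a Tuesday and not a day on which the Transit Authority's offices are closed, so no extension applies.
The deadline is June 26, 2018; from June 26, 2018 to July 24, 2018 is 28 days.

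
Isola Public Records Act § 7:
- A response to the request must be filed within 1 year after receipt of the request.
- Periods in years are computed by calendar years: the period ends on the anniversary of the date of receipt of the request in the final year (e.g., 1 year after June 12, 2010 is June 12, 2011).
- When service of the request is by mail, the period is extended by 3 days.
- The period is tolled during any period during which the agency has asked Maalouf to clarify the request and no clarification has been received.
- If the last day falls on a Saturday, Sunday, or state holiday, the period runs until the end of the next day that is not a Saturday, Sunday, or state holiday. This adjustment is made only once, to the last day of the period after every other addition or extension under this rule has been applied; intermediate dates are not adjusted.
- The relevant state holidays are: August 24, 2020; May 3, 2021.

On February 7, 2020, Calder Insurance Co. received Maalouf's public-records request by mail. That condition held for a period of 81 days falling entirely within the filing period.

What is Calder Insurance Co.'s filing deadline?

May 4, 2021

1 year after February 7, 2020 is February 7, 2021.
Service was by mail, adding 3 days: February 7, 2021 + 3 days = February 10, 2021.
Tolling adds 81 days: February 10, 2021 + 81 days = May 2, 2021.
May 2, 2021 is Sunday; May 3, 2021 is a listed holiday. The next qualifying day is May 4, 2021.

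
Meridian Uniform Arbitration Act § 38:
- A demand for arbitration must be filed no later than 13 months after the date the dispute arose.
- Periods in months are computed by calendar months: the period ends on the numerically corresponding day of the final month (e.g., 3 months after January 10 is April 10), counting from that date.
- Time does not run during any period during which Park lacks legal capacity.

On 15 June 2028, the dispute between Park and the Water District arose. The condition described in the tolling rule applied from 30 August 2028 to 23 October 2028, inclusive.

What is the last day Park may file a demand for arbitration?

September 8, 2029

13 months after 15 June 2028 is July 15, 2029.
From August 30, 2028 through October 23, 2028 inclusive is 55 days; tolling adds 55 days: July 15, 2029 + 55 days = September 8, 2029.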